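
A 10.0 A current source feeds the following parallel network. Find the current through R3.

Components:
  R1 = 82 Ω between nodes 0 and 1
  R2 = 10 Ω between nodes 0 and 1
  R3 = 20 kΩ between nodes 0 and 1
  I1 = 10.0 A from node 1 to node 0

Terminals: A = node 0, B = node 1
All resistors sit directly between nodes 0 and 1, so they are in parallel and share one voltage V; the full source current 10 A splits among them.
1/R_par = 1/82 + 1/10 + 1/20000 = 0.1122 S  =>  R_par = 8.909 Ω
V = I × R_par = 10 × 8.909 = 89.09 V
I_R3 = V/R3 = 89.09/20000 = 0.004455 A

Final answer: 0.004455 A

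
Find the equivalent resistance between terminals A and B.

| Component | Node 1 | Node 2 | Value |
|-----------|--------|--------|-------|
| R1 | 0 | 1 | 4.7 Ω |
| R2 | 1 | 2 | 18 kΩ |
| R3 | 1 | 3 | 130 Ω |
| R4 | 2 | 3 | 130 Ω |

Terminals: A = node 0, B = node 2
Reduce the network between node 0 (A) and node 2 (B) by series/parallel combination:
  Rs1 = R3 + R4 (series, joined only at node 3) = 130 + 130 = 260 Ω
  Rp1 = R2 ‖ Rs1 (parallel, both between nodes 1 and 2) = 1/(1/18000 + 1/260) = 256.3 Ω
  Rs2 = R1 + Rp1 (series, joined only at node 1) = 4.7 + 256.3 = 261 Ω
R_eq = 261 Ω

Final answer: 261 Ω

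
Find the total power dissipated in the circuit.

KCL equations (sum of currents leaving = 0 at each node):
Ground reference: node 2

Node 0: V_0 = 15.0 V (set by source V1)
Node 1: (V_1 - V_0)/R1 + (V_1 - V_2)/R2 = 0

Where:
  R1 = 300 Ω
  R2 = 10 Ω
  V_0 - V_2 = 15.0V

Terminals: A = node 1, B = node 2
Nodal analysis, taking node 2 as the 0 V reference.
Source V1 fixes V_0 = 15 V.
KCL at each unknown node (sum of currents leaving = 0; resistances in Ω):
  Node 1: (V_1 - 15)/300 + (V_1 - 0)/10 = 0
Collecting terms: 0.1033 × V_1 = 0.05  =>  V_1 = 0.4839 V
Power in each resistor, P = (ΔV)²/R:
  P_R1 = (15 - 0.4839)²/300 = 0.7024 W
  P_R2 = (0.4839 - 0)²/10 = 0.02341 W
P_total = P_R1 + P_R2 = 0.7258 W

Final answer: 0.7258 W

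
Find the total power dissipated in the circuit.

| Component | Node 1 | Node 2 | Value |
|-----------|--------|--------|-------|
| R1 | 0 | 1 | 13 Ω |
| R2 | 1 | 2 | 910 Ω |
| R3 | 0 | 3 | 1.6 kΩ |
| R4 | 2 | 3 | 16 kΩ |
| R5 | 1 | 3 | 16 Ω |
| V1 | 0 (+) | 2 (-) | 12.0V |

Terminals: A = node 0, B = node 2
Nodal analysis, taking node 2 as the 0 V reference.
Source V1 fixes V_0 = 12 V.
KCL at each unknown node (sum of currents leaving = 0; resistances in Ω):
  Node 1: (V_1 - 12)/13 + (V_1 - 0)/910 + (V_1 - V_3)/16 = 0
  Node 3: (V_3 - 12)/1600 + (V_3 - 0)/16000 + (V_3 - V_1)/16 = 0
Collecting terms (coefficients in siemens):
  0.1405·V_1 - 0.0625·V_3 = 0.9231
  0.06319·V_3 - 0.0625·V_1 = 0.0075
Determinant D = (0.1405)(0.06319) - (-0.0625)(-0.0625) = 0.004973
V_1 = [(0.9231)(0.06319) - (-0.0625)(0.0075)]/D = 11.82 V
V_3 = [(0.1405)(0.0075) - (0.9231)(-0.0625)]/D = 11.81 V
Power in each resistor, P = (ΔV)²/R:
  P_R1 = (12 - 11.82)²/13 = 0.002409 W
  P_R2 = (11.82 - 0)²/910 = 0.1536 W
  P_R3 = (12 - 11.81)²/1600 = 0.00002184 W
  P_R4 = (0 - 11.81)²/16000 = 0.008722 W
  P_R5 = (11.82 - 11.81)²/16 = 0.00000618 W
P_total = P_R1 + P_R2 + P_R3 + P_R4 + P_R5 = 0.1648 W

Final answer: 0.1648 W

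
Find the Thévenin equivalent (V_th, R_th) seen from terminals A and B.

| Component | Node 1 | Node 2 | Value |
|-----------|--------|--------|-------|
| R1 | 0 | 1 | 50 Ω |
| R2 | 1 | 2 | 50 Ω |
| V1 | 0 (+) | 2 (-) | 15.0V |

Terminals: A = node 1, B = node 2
Step 1 — V_th is the open-circuit voltage V_A - V_B (nothing connected across the terminals).
Nodal analysis, taking node 2 as the 0 V reference.
Source V1 fixes V_0 = 15 V.
KCL at each unknown node (sum of currents leaving = 0; resistances in Ω):
  Node 1: (V_1 - 15)/50 + (V_1 - 0)/50 = 0
Collecting terms: 0.04 × V_1 = 0.3  =>  V_1 = 7.5 V
V_th = V_1 - V_2 = 7.5 - 0 = 7.5 V
Step 2 — R_th: zero the source — replace V1 by a short circuit (node 2 merges into node 0) — and find the resistance seen between A (node 1) and B (node 0).
Reduce the network between node 1 (A) and node 0 (B) by series/parallel combination:
  Rp1 = R1 ‖ R2 (parallel, both between nodes 0 and 1) = 1/(1/50 + 1/50) = 25 Ω
R_th = 25 Ω

Final answer: V_th = 7.5 V, R_th = 25 Ω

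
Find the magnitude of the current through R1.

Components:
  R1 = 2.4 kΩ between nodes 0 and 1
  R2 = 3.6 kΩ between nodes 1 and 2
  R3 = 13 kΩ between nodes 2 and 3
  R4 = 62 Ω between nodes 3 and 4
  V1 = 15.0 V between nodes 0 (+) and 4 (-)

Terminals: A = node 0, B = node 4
Nodal analysis, taking node 4 as the 0 V reference.
Source V1 fixes V_0 = 15 V.
KCL at each unknown node (sum of currents leaving = 0; resistances in Ω):
  Node 1: (V_1 - 15)/2400 + (V_1 - V_2)/3600 = 0
  Node 2: (V_2 - V_1)/3600 + (V_2 - V_3)/13000 = 0
  Node 3: (V_3 - V_2)/13000 + (V_3 - 0)/62 = 0
Collecting terms (coefficients in siemens):
  0.0006944·V_1 - 0.0002778·V_2 = 0.00625
  0.0003547·V_2 - 0.0002778·V_1 - 0.00007692·V_3 = 0
  0.01621·V_3 - 0.00007692·V_2 = 0
Solving these 3 simultaneous equations (Gaussian elimination) gives:
  V_1 = 13.11 V, V_2 = 10.28 V, V_3 = 0.04879 V
I_R1 = (V_0 - V_1)/R1 = (15 - 13.11)/2400 = 0.0007869 A
|I_R1| = 0.0007869 A

Final answer: |I_R1| = 0.0007869 A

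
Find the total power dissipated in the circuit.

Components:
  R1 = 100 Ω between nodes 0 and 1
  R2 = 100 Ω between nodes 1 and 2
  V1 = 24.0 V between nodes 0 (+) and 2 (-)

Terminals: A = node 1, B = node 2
Nodal analysis, taking node 2 as the 0 V reference.
Source V1 fixes V_0 = 24 V.
KCL at each unknown node (sum of currents leaving = 0; resistances in Ω):
  Node 1: (V_1 - 24)/100 + (V_1 - 0)/100 = 0
Collecting terms: 0.02 × V_1 = 0.24  =>  V_1 = 12 V
Power in each resistor, P = (ΔV)²/R:
  P_R1 = (24 - 12)²/100 = 1.44 W
  P_R2 = (12 - 0)²/100 = 1.44 W
P_total = P_R1 + P_R2 = 2.88 W

Final answer: 2.88 W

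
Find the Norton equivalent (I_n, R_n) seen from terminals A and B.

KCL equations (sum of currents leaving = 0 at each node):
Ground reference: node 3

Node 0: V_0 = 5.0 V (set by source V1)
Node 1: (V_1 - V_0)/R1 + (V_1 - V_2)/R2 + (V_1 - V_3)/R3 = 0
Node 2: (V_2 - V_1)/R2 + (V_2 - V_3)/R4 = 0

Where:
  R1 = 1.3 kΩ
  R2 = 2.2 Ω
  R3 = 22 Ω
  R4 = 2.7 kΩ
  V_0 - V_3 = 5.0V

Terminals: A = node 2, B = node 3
Find the Thévenin equivalent first; then I_n = V_th/R_th and R_n = R_th.
Step 1 — V_th is the open-circuit voltage V_A - V_B (nothing connected across the terminals).
Nodal analysis, taking node 3 as the 0 V reference.
Source V1 fixes V_0 = 5 V.
KCL at each unknown node (sum of currents leaving = 0; resistances in Ω):
  Node 1: (V_1 - 5)/1300 + (V_1 - V_2)/2.2 + (V_1 - 0)/22 = 0
  Node 2: (V_2 - V_1)/2.2 + (V_2 - 0)/2700 = 0
Collecting terms (coefficients in siemens):
  0.5008·V_1 - 0.4545·V_2 = 0.003846
  0.4549·V_2 - 0.4545·V_1 = 0
Determinant D = (0.5008)(0.4549) - (-0.4545)(-0.4545) = 0.0212
V_1 = [(0.003846)(0.4549) - (-0.4545)(0)]/D = 0.08255 V
V_2 = [(0.5008)(0) - (0.003846)(-0.4545)]/D = 0.08248 V
V_th = V_2 - V_3 = 0.08248 - 0 = 0.08248 V
Step 2 — R_th: zero the source — replace V1 by a short circuit (node 3 merges into node 0) — and find the resistance seen between A (node 2) and B (node 0).
Reduce the network between node 2 (A) and node 0 (B) by series/parallel combination:
  Rp1 = R1 ‖ R3 (parallel, both between nodes 0 and 1) = 1/(1/1300 + 1/22) = 21.63 Ω
  Rs1 = R2 + Rp1 (series, joined only at node 1) = 2.2 + 21.63 = 23.83 Ω
  Rp2 = R4 ‖ Rs1 (parallel, both between nodes 0 and 2) = 1/(1/2700 + 1/23.83) = 23.63 Ω
R_th = 23.63 Ω
I_n = V_th/R_th = 0.08248/23.63 = 0.003491 A, and R_n = R_th = 23.63 Ω

Final answer: I_n = 0.003491 A, R_n = 23.63 Ω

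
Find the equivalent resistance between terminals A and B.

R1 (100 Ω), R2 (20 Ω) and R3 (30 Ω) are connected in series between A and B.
Reduce the network between node 0 (A) and node 3 (B) by series/parallel combination:
  Rs1 = R1 + R2 (series, joined only at node 1) = 100 + 20 = 120 Ω
  Rs2 = R3 + Rs1 (series, joined only at node 2) = 30 + 120 = 150 Ω
R_eq = 150 Ω

Final answer: 150 Ω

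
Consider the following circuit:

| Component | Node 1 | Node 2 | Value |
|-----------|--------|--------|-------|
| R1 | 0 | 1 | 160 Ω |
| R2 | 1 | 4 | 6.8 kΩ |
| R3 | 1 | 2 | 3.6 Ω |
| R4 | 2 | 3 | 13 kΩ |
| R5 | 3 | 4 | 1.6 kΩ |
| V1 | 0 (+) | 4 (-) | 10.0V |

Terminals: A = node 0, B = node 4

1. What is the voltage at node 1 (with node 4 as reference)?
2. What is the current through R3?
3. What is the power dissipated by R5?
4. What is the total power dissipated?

Nodal analysis, taking node 4 as the 0 V reference.
Source V1 fixes V_0 = 10 V.
KCL at each unknown node (sum of currents leaving = 0; resistances in Ω):
  Node 1: (V_1 - 10)/160 + (V_1 - 0)/6800 + (V_1 - V_2)/3.6 = 0
  Node 2: (V_2 - V_1)/3.6 + (V_2 - V_3)/13000 = 0
  Node 3: (V_3 - V_2)/13000 + (V_3 - 0)/1600 = 0
Collecting terms (coefficients in siemens):
  0.2842·V_1 - 0.2778·V_2 = 0.0625
  0.2779·V_2 - 0.2778·V_1 - 0.00007692·V_3 = 0
  0.0007019·V_3 - 0.00007692·V_2 = 0
Solving these 3 simultaneous equations (Gaussian elimination) gives:
  V_1 = 9.667 V, V_2 = 9.664 V, V_3 = 1.059 V
Part 1:
  Read off the nodal solution: V_1 = 9.667 V
Part 2:
  I_R3 = (V_1 - V_2)/R3 = (9.667 - 9.664)/3.6 = 0.0006619 A
  Magnitude: I_R3 = 0.0006619 A
Part 3:
  I_R5 = (V_3 - V_4)/R5 = (1.059 - 0)/1600 = 0.0006619 A
  P_R5 = I_R5² × R5 = (0.0006619)² × 1600 = 0.0007011 W
Part 4:
  Power in each resistor, P = (ΔV)²/R:
    P_R1 = (10 - 9.667)²/160 = 0.0006946 W
    P_R2 = (9.667 - 0)²/6800 = 0.01374 W
    P_R3 = (9.667 - 9.664)²/3.6 = 0.000001577 W
    P_R4 = (9.664 - 1.059)²/13000 = 0.005696 W
    P_R5 = (1.059 - 0)²/1600 = 0.0007011 W
  P_total = P_R1 + P_R2 + P_R3 + P_R4 + P_R5 = 0.02084 W

Final answers:
1. V_1 = 9.667 V
2. I_R3 = 0.0006619 A
3. P_R5 = 0.0007011 W
4. P_total = 0.02084 W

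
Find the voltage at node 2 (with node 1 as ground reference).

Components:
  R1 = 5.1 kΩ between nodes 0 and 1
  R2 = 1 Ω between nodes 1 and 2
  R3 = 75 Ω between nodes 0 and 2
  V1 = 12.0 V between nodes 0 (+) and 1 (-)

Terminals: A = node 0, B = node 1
Nodal analysis, taking node 1 as the 0 V reference.
Source V1 fixes V_0 = 12 V.
KCL at each unknown node (sum of currents leaving = 0; resistances in Ω):
  Node 2: (V_2 - 0)/1 + (V_2 - 12)/75 = 0
Collecting terms: 1.013 × V_2 = 0.16  =>  V_2 = 0.1579 V
The requested potential is V_2 = 0.1579 V.

Final answer: V_2 = 0.1579 V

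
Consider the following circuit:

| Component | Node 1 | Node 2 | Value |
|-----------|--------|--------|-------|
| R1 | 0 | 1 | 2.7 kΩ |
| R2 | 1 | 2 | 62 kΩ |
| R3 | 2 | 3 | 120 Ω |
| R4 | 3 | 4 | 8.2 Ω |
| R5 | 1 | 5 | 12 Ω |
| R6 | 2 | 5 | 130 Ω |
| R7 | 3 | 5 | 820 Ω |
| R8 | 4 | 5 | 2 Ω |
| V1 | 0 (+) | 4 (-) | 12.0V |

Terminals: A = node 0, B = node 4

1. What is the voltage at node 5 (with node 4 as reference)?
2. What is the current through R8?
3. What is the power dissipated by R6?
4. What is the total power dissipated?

Nodal analysis, taking node 4 as the 0 V reference.
Source V1 fixes V_0 = 12 V.
KCL at each unknown node (sum of currents leaving = 0; resistances in Ω):
  Node 1: (V_1 - 12)/2700 + (V_1 - V_2)/62000 + (V_1 - V_5)/12 = 0
  Node 2: (V_2 - V_1)/62000 + (V_2 - V_3)/120 + (V_2 - V_5)/130 = 0
  Node 3: (V_3 - V_2)/120 + (V_3 - 0)/8.2 + (V_3 - V_5)/820 = 0
  Node 5: (V_5 - V_1)/12 + (V_5 - V_2)/130 + (V_5 - V_3)/820 + (V_5 - 0)/2 = 0
Collecting terms (coefficients in siemens):
  0.08372·V_1 - 0.00001613·V_2 - 0.08333·V_5 = 0.004444
  0.01604·V_2 - 0.00001613·V_1 - 0.008333·V_3 - 0.007692·V_5 = 0
  0.1315·V_3 - 0.008333·V_2 - 0.00122·V_5 = 0
  0.5922·V_5 - 0.08333·V_1 - 0.007692·V_2 - 0.00122·V_3 = 0
Solving these 4 simultaneous equations (Gaussian elimination) gives:
  V_1 = 0.0618 V, V_2 = 0.004449 V, V_3 = 0.0003631 V, V_5 = 0.008755 V
Part 1:
  Read off the nodal solution: V_5 = 0.008755 V
Part 2:
  I_R8 = (V_4 - V_5)/R8 = (0 - 0.008755)/2 = -0.004377 A
  Magnitude: I_R8 = 0.004377 A
Part 3:
  I_R6 = (V_2 - V_5)/R6 = (0.004449 - 0.008755)/130 = -0.00003312 A
  P_R6 = I_R6² × R6 = (-0.00003312)² × 130 = 0.0000001426 W
Part 4:
  Power in each resistor, P = (ΔV)²/R:
    P_R1 = (12 - 0.0618)²/2700 = 0.05279 W
    P_R2 = (0.0618 - 0.004449)²/62000 = 0.00000005306 W
    P_R3 = (0.004449 - 0.0003631)²/120 = 0.0000001391 W
    P_R4 = (0.0003631 - 0)²/8.2 = 0.00000001608 W
    P_R5 = (0.0618 - 0.008755)²/12 = 0.0002345 W
    P_R6 = (0.004449 - 0.008755)²/130 = 0.0000001426 W
    P_R7 = (0.0003631 - 0.008755)²/820 = 0.00000008587 W
    P_R8 = (0 - 0.008755)²/2 = 0.00003832 W
  P_total = P_R1 + P_R2 + P_R3 + P_R4 + P_R5 + P_R6 + P_R7 + P_R8 = 0.05306 W

Final answers:
1. V_5 = 0.008755 V
2. I_R8 = 0.004377 A
3. P_R6 = 1.426e-07 W
4. P_total = 0.05306 W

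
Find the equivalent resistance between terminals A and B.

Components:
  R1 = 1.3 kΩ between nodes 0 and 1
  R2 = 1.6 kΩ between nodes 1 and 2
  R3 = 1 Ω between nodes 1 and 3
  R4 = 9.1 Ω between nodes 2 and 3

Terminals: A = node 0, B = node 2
Reduce the network between node 0 (A) and node 2 (B) by series/parallel combination:
  Rs1 = R3 + R4 (series, joined only at node 3) = 1 + 9.1 = 10.1 Ω
  Rp1 = R2 ‖ Rs1 (parallel, both between nodes 1 and 2) = 1/(1/1600 + 1/10.1) = 10.04 Ω
  Rs2 = R1 + Rp1 (series, joined only at node 1) = 1300 + 10.04 = 1310 Ω
R_eq = 1.31 kΩ

Final answer: 1.31 kΩ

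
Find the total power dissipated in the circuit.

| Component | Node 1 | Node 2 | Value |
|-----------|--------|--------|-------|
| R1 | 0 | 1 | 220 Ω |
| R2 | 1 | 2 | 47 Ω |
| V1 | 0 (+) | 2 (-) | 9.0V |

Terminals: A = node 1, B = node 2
Nodal analysis, taking node 2 as the 0 V reference.
Source V1 fixes V_0 = 9 V.
KCL at each unknown node (sum of currents leaving = 0; resistances in Ω):
  Node 1: (V_1 - 9)/220 + (V_1 - 0)/47 = 0
Collecting terms: 0.02582 × V_1 = 0.04091  =>  V_1 = 1.584 V
Power in each resistor, P = (ΔV)²/R:
  P_R1 = (9 - 1.584)²/220 = 0.25 W
  P_R2 = (1.584 - 0)²/47 = 0.0534 W
P_total = P_R1 + P_R2 = 0.3034 W

Final answer: 0.3034 W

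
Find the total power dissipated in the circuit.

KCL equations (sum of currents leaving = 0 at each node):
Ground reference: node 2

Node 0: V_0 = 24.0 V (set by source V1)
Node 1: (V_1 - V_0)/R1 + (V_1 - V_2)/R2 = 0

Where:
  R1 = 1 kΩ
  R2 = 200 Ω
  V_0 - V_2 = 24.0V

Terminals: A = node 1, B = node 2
Nodal analysis, taking node 2 as the 0 V reference.
Source V1 fixes V_0 = 24 V.
KCL at each unknown node (sum of currents leaving = 0; resistances in Ω):
  Node 1: (V_1 - 24)/1000 + (V_1 - 0)/200 = 0
Collecting terms: 0.006 × V_1 = 0.024  =>  V_1 = 4 V
Power in each resistor, P = (ΔV)²/R:
  P_R1 = (24 - 4)²/1000 = 0.4 W
  P_R2 = (4 - 0)²/200 = 0.08 W
P_total = P_R1 + P_R2 = 0.48 W

Final answer: 0.48 W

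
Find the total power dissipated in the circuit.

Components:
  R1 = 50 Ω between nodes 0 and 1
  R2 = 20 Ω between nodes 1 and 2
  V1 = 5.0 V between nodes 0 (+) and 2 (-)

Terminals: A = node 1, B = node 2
Nodal analysis, taking node 2 as the 0 V reference.
Source V1 fixes V_0 = 5 V.
KCL at each unknown node (sum of currents leaving = 0; resistances in Ω):
  Node 1: (V_1 - 5)/50 + (V_1 - 0)/20 = 0
Collecting terms: 0.07 × V_1 = 0.1  =>  V_1 = 1.429 V
Power in each resistor, P = (ΔV)²/R:
  P_R1 = (5 - 1.429)²/50 = 0.2551 W
  P_R2 = (1.429 - 0)²/20 = 0.102 W
P_total = P_R1 + P_R2 = 0.3571 W

Final answer: 0.3571 W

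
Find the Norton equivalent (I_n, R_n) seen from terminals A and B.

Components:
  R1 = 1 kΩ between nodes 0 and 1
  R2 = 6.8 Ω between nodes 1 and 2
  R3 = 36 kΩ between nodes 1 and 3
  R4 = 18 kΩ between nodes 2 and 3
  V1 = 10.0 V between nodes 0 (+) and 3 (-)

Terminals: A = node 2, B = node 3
Find the Thévenin equivalent first; then I_n = V_th/R_th and R_n = R_th.
Step 1 — V_th is the open-circuit voltage V_A - V_B (nothing connected across the terminals).
Nodal analysis, taking node 3 as the 0 V reference.
Source V1 fixes V_0 = 10 V.
KCL at each unknown node (sum of currents leaving = 0; resistances in Ω):
  Node 1: (V_1 - 10)/1000 + (V_1 - V_2)/6.8 + (V_1 - 0)/36000 = 0
  Node 2: (V_2 - V_1)/6.8 + (V_2 - 0)/18000 = 0
Collecting terms (coefficients in siemens):
  0.1481·V_1 - 0.1471·V_2 = 0.01
  0.1471·V_2 - 0.1471·V_1 = 0
Determinant D = (0.1481)(0.1471) - (-0.1471)(-0.1471) = 0.0001594
V_1 = [(0.01)(0.1471) - (-0.1471)(0)]/D = 9.231 V
V_2 = [(0.1481)(0) - (0.01)(-0.1471)]/D = 9.227 V
V_th = V_2 - V_3 = 9.227 - 0 = 9.227 V
Step 2 — R_th: zero the source — replace V1 by a short circuit (node 3 merges into node 0) — and find the resistance seen between A (node 2) and B (node 0).
Reduce the network between node 2 (A) and node 0 (B) by series/parallel combination:
  Rp1 = R1 ‖ R3 (parallel, both between nodes 0 and 1) = 1/(1/1000 + 1/36000) = 973 Ω
  Rs1 = R2 + Rp1 (series, joined only at node 1) = 6.8 + 973 = 979.8 Ω
  Rp2 = R4 ‖ Rs1 (parallel, both between nodes 0 and 2) = 1/(1/18000 + 1/979.8) = 929.2 Ω
R_th = 929.2 Ω
I_n = V_th/R_th = 9.227/929.2 = 0.009931 A, and R_n = R_th = 929.2 Ω

Final answer: I_n = 0.009931 A, R_n = 929.2 Ω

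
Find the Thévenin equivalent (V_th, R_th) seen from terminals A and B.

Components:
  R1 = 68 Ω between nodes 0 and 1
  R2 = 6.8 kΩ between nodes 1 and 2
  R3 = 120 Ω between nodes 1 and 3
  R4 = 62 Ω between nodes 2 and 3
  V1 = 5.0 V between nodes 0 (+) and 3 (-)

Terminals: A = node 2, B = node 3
Step 1 — V_th is the open-circuit voltage V_A - V_B (nothing connected across the terminals).
Nodal analysis, taking node 3 as the 0 V reference.
Source V1 fixes V_0 = 5 V.
KCL at each unknown node (sum of currents leaving = 0; resistances in Ω):
  Node 1: (V_1 - 5)/68 + (V_1 - V_2)/6800 + (V_1 - 0)/120 = 0
  Node 2: (V_2 - V_1)/6800 + (V_2 - 0)/62 = 0
Collecting terms (coefficients in siemens):
  0.02319·V_1 - 0.0001471·V_2 = 0.07353
  0.01628·V_2 - 0.0001471·V_1 = 0
Determinant D = (0.02319)(0.01628) - (-0.0001471)(-0.0001471) = 0.0003774
V_1 = [(0.07353)(0.01628) - (-0.0001471)(0)]/D = 3.171 V
V_2 = [(0.02319)(0) - (0.07353)(-0.0001471)]/D = 0.02865 V
V_th = V_2 - V_3 = 0.02865 - 0 = 0.02865 V
Step 2 — R_th: zero the source — replace V1 by a short circuit (node 3 merges into node 0) — and find the resistance seen between A (node 2) and B (node 0).
Reduce the network between node 2 (A) and node 0 (B) by series/parallel combination:
  Rp1 = R1 ‖ R3 (parallel, both between nodes 0 and 1) = 1/(1/68 + 1/120) = 43.4 Ω
  Rs1 = R2 + Rp1 (series, joined only at node 1) = 6800 + 43.4 = 6843 Ω
  Rp2 = R4 ‖ Rs1 (parallel, both between nodes 0 and 2) = 1/(1/62 + 1/6843) = 61.44 Ω
R_th = 61.44 Ω

Final answer: V_th = 0.02865 V, R_th = 61.44 Ω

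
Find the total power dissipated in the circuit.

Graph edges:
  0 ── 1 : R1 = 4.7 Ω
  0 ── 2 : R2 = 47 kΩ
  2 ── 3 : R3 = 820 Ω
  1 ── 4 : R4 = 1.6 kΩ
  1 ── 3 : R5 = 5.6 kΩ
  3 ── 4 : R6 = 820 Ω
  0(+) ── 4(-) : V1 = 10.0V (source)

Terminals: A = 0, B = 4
Nodal analysis, taking node 4 as the 0 V reference.
Source V1 fixes V_0 = 10 V.
KCL at each unknown node (sum of currents leaving = 0; resistances in Ω):
  Node 1: (V_1 - 10)/4.7 + (V_1 - 0)/1600 + (V_1 - V_3)/5600 = 0
  Node 2: (V_2 - 10)/47000 + (V_2 - V_3)/820 = 0
  Node 3: (V_3 - V_2)/820 + (V_3 - V_1)/5600 + (V_3 - 0)/820 = 0
Collecting terms (coefficients in siemens):
  0.2136·V_1 - 0.0001786·V_3 = 2.128
  0.001241·V_2 - 0.00122·V_3 = 0.0002128
  0.002618·V_3 - 0.0001786·V_1 - 0.00122·V_2 = 0
Solving these 3 simultaneous equations (Gaussian elimination) gives:
  V_1 = 9.964 V, V_2 = 1.549 V, V_3 = 1.401 V
Power in each resistor, P = (ΔV)²/R:
  P_R1 = (10 - 9.964)²/4.7 = 0.0002827 W
  P_R2 = (10 - 1.549)²/47000 = 0.00152 W
  P_R3 = (1.549 - 1.401)²/820 = 0.00002651 W
  P_R4 = (9.964 - 0)²/1600 = 0.06205 W
  P_R5 = (9.964 - 1.401)²/5600 = 0.01309 W
  P_R6 = (1.401 - 0)²/820 = 0.002394 W
P_total = P_R1 + P_R2 + P_R3 + P_R4 + P_R5 + P_R6 = 0.07936 W

Final answer: 0.07936 W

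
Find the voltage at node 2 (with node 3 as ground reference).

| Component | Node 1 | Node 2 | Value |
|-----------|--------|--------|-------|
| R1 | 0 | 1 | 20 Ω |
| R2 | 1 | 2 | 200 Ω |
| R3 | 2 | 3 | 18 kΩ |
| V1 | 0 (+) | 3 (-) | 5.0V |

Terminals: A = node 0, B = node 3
Nodal analysis, taking node 3 as the 0 V reference.
Source V1 fixes V_0 = 5 V.
KCL at each unknown node (sum of currents leaving = 0; resistances in Ω):
  Node 1: (V_1 - 5)/20 + (V_1 - V_2)/200 = 0
  Node 2: (V_2 - V_1)/200 + (V_2 - 0)/18000 = 0
Collecting terms (coefficients in siemens):
  0.055·V_1 - 0.005·V_2 = 0.25
  0.005056·V_2 - 0.005·V_1 = 0
Determinant D = (0.055)(0.005056) - (-0.005)(-0.005) = 0.0002531
V_1 = [(0.25)(0.005056) - (-0.005)(0)]/D = 4.995 V
V_2 = [(0.055)(0) - (0.25)(-0.005)]/D = 4.94 V
The requested potential is V_2 = 4.94 V.

Final answer: V_2 = 4.94 V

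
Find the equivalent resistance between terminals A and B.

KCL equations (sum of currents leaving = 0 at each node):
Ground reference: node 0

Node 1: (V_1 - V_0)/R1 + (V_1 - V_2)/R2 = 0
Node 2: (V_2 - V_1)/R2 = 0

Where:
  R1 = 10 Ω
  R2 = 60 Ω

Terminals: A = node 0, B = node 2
Reduce the network between node 0 (A) and node 2 (B) by series/parallel combination:
  Rs1 = R1 + R2 (series, joined only at node 1) = 10 + 60 = 70 Ω
R_eq = 70 Ω

Final answer: 70 Ω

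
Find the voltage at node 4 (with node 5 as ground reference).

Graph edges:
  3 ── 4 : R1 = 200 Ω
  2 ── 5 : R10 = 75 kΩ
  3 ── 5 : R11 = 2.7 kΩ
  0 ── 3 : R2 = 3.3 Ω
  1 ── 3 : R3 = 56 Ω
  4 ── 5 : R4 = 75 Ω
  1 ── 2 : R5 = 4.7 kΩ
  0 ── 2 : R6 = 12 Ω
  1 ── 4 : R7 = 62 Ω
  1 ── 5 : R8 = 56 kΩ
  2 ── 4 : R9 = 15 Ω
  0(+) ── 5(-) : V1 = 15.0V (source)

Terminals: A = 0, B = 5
Nodal analysis, taking node 5 as the 0 V reference.
Source V1 fixes V_0 = 15 V.
KCL at each unknown node (sum of currents leaving = 0; resistances in Ω):
  Node 1: (V_1 - V_3)/56 + (V_1 - V_2)/4700 + (V_1 - V_4)/62 + (V_1 - 0)/56000 = 0
  Node 2: (V_2 - V_1)/4700 + (V_2 - 15)/12 + (V_2 - V_4)/15 + (V_2 - 0)/75000 = 0
  Node 3: (V_3 - V_4)/200 + (V_3 - 15)/3.3 + (V_3 - V_1)/56 + (V_3 - 0)/2700 = 0
  Node 4: (V_4 - V_3)/200 + (V_4 - 0)/75 + (V_4 - V_1)/62 + (V_4 - V_2)/15 = 0
Collecting terms (coefficients in siemens):
  0.03422·V_1 - 0.0002128·V_2 - 0.01786·V_3 - 0.01613·V_4 = 0
  0.1502·V_2 - 0.0002128·V_1 - 0.06667·V_4 = 1.25
  0.3263·V_3 - 0.01786·V_1 - 0.005·V_4 = 4.545
  0.1011·V_4 - 0.01613·V_1 - 0.06667·V_2 - 0.005·V_3 = 0
Solving these 4 simultaneous equations (Gaussian elimination) gives:
  V_1 = 13.41 V, V_2 = 13.59 V, V_3 = 14.85 V, V_4 = 11.83 V
The requested potential is V_4 = 11.83 V.

Final answer: V_4 = 11.83 V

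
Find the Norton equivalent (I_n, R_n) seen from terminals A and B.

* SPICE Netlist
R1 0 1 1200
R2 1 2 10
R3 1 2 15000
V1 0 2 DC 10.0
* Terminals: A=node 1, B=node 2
Find the Thévenin equivalent first; then I_n = V_th/R_th and R_n = R_th.
Step 1 — V_th is the open-circuit voltage V_A - V_B (nothing connected across the terminals).
Nodal analysis, taking node 2 as the 0 V reference.
Source V1 fixes V_0 = 10 V.
KCL at each unknown node (sum of currents leaving = 0; resistances in Ω):
  Node 1: (V_1 - 10)/1200 + (V_1 - 0)/10 + (V_1 - 0)/15000 = 0
Collecting terms: 0.1009 × V_1 = 0.008333  =>  V_1 = 0.08259 V
V_th = V_1 - V_2 = 0.08259 - 0 = 0.08259 V
Step 2 — R_th: zero the source — replace V1 by a short circuit (node 2 merges into node 0) — and find the resistance seen between A (node 1) and B (node 0).
Reduce the network between node 1 (A) and node 0 (B) by series/parallel combination:
  Rp1 = R1 ‖ R2 ‖ R3 (parallel, all between nodes 0 and 1) = 1/(1/1200 + 1/10 + 1/15000) = 9.911 Ω
R_th = 9.911 Ω
I_n = V_th/R_th = 0.08259/9.911 = 0.008333 A, and R_n = R_th = 9.911 Ω

Final answer: I_n = 0.008333 A, R_n = 9.911 Ω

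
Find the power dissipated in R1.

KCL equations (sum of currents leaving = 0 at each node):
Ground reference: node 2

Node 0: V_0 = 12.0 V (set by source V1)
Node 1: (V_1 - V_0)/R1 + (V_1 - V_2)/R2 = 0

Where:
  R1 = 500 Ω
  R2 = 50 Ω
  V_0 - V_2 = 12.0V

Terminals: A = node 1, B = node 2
Nodal analysis, taking node 2 as the 0 V reference.
Source V1 fixes V_0 = 12 V.
KCL at each unknown node (sum of currents leaving = 0; resistances in Ω):
  Node 1: (V_1 - 12)/500 + (V_1 - 0)/50 = 0
Collecting terms: 0.022 × V_1 = 0.024  =>  V_1 = 1.091 V
I_R1 = (V_0 - V_1)/R1 = (12 - 1.091)/500 = 0.02182 A
P_R1 = I_R1² × R1 = (0.02182)² × 500 = 0.238 W

Final answer: 0.238 W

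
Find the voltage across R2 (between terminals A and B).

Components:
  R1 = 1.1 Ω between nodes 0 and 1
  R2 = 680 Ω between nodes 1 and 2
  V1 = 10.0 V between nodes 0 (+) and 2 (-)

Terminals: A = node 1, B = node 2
R1 and R2 are in series across V1 (node 0 → node 1 → node 2), and the output A–B is taken across R2, so this is a voltage divider.
Series current: I = V1/(R1 + R2) = 10/(1.1 + 680) = 10/681.1 = 0.01468 A
V_R2 = I × R2 = V1 × R2/(R1 + R2) = 10 × 680/681.1 = 9.984 V

Final answer: 9.984 V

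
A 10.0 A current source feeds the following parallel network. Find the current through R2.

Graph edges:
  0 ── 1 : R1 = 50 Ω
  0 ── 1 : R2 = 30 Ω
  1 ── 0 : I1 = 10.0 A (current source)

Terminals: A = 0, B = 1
All resistors sit directly between nodes 0 and 1, so they are in parallel and share one voltage V; the full source current 10 A splits among them.
1/R_par = 1/50 + 1/30 = 0.05333 S  =>  R_par = 18.75 Ω
V = I × R_par = 10 × 18.75 = 187.5 V
I_R2 = V/R2 = 187.5/30 = 6.25 A

Final answer: 6.25 A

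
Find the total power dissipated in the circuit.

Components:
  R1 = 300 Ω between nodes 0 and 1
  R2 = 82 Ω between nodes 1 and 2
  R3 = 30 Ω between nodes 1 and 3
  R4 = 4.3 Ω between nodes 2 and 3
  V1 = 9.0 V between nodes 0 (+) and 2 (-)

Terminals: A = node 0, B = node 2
Nodal analysis, taking node 2 as the 0 V reference.
Source V1 fixes V_0 = 9 V.
KCL at each unknown node (sum of currents leaving = 0; resistances in Ω):
  Node 1: (V_1 - 9)/300 + (V_1 - 0)/82 + (V_1 - V_3)/30 = 0
  Node 3: (V_3 - V_1)/30 + (V_3 - 0)/4.3 = 0
Collecting terms (coefficients in siemens):
  0.04886·V_1 - 0.03333·V_3 = 0.03
  0.2659·V_3 - 0.03333·V_1 = 0
Determinant D = (0.04886)(0.2659) - (-0.03333)(-0.03333) = 0.01188
V_1 = [(0.03)(0.2659) - (-0.03333)(0)]/D = 0.6714 V
V_3 = [(0.04886)(0) - (0.03)(-0.03333)]/D = 0.08417 V
Power in each resistor, P = (ΔV)²/R:
  P_R1 = (9 - 0.6714)²/300 = 0.2312 W
  P_R2 = (0.6714 - 0)²/82 = 0.005497 W
  P_R3 = (0.6714 - 0.08417)²/30 = 0.01149 W
  P_R4 = (0 - 0.08417)²/4.3 = 0.001648 W
P_total = P_R1 + P_R2 + P_R3 + P_R4 = 0.2499 W

Final answer: 0.2499 W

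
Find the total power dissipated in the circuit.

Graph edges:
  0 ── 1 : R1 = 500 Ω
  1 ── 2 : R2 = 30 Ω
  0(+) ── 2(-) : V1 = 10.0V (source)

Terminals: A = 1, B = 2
Nodal analysis, taking node 2 as the 0 V reference.
Source V1 fixes V_0 = 10 V.
KCL at each unknown node (sum of currents leaving = 0; resistances in Ω):
  Node 1: (V_1 - 10)/500 + (V_1 - 0)/30 = 0
Collecting terms: 0.03533 × V_1 = 0.02  =>  V_1 = 0.566 V
Power in each resistor, P = (ΔV)²/R:
  P_R1 = (10 - 0.566)²/500 = 0.178 W
  P_R2 = (0.566 - 0)²/30 = 0.01068 W
P_total = P_R1 + P_R2 = 0.1887 W

Final answer: 0.1887 W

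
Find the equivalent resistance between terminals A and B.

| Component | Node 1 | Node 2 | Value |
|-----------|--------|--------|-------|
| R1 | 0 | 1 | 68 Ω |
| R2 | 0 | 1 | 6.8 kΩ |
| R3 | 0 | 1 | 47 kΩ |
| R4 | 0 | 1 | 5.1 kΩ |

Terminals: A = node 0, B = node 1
Reduce the network between node 0 (A) and node 1 (B) by series/parallel combination:
  Rp1 = R1 ‖ R2 ‖ R3 ‖ R4 (parallel, all between nodes 0 and 1) = 1/(1/68 + 1/6800 + 1/47000 + 1/5100) = 66.36 Ω
R_eq = 66.36 Ω

Final answer: 66.36 Ω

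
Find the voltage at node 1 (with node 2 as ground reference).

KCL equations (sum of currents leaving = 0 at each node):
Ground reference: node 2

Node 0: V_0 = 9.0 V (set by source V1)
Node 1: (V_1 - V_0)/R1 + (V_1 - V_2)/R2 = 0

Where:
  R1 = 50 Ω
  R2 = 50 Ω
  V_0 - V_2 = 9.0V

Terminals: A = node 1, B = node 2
Nodal analysis, taking node 2 as the 0 V reference.
Source V1 fixes V_0 = 9 V.
KCL at each unknown node (sum of currents leaving = 0; resistances in Ω):
  Node 1: (V_1 - 9)/50 + (V_1 - 0)/50 = 0
Collecting terms: 0.04 × V_1 = 0.18  =>  V_1 = 4.5 V
The requested potential is V_1 = 4.5 V.

Final answer: V_1 = 4.5 V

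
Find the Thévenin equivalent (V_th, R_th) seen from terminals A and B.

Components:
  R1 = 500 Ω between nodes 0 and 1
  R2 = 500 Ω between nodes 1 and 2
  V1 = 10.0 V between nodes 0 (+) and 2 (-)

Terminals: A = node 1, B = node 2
Step 1 — V_th is the open-circuit voltage V_A - V_B (nothing connected across the terminals).
Nodal analysis, taking node 2 as the 0 V reference.
Source V1 fixes V_0 = 10 V.
KCL at each unknown node (sum of currents leaving = 0; resistances in Ω):
  Node 1: (V_1 - 10)/500 + (V_1 - 0)/500 = 0
Collecting terms: 0.004 × V_1 = 0.02  =>  V_1 = 5 V
V_th = V_1 - V_2 = 5 - 0 = 5 V
Step 2 — R_th: zero the source — replace V1 by a short circuit (node 2 merges into node 0) — and find the resistance seen between A (node 1) and B (node 0).
Reduce the network between node 1 (A) and node 0 (B) by series/parallel combination:
  Rp1 = R1 ‖ R2 (parallel, both between nodes 0 and 1) = 1/(1/500 + 1/500) = 250 Ω
R_th = 250 Ω

Final answer: V_th = 5 V, R_th = 250 Ω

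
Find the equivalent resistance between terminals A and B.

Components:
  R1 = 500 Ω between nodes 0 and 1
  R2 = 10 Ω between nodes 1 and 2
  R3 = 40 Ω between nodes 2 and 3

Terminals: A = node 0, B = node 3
Reduce the network between node 0 (A) and node 3 (B) by series/parallel combination:
  Rs1 = R1 + R2 (series, joined only at node 1) = 500 + 10 = 510 Ω
  Rs2 = R3 + Rs1 (series, joined only at node 2) = 40 + 510 = 550 Ω
R_eq = 550 Ω

Final answer: 550 Ω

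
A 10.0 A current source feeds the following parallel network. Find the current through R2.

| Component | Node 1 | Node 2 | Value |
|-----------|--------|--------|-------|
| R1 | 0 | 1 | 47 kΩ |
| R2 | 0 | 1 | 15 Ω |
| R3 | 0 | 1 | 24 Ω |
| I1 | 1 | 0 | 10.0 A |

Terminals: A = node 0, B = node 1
All resistors sit directly between nodes 0 and 1, so they are in parallel and share one voltage V; the full source current 10 A splits among them.
1/R_par = 1/47000 + 1/15 + 1/24 = 0.1084 S  =>  R_par = 9.229 Ω
V = I × R_par = 10 × 9.229 = 92.29 V
I_R2 = V/R2 = 92.29/15 = 6.153 A

Final answer: 6.153 A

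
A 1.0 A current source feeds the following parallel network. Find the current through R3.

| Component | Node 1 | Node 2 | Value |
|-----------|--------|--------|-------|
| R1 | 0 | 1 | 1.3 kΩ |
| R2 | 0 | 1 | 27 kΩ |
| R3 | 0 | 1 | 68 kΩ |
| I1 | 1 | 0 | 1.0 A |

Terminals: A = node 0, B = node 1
All resistors sit directly between nodes 0 and 1, so they are in parallel and share one voltage V; the full source current 1 A splits among them.
1/R_par = 1/1300 + 1/27000 + 1/68000 = 0.000821 S  =>  R_par = 1218 Ω
V = I × R_par = 1 × 1218 = 1218 V
I_R3 = V/R3 = 1218/68000 = 0.01791 A

Final answer: 0.01791 A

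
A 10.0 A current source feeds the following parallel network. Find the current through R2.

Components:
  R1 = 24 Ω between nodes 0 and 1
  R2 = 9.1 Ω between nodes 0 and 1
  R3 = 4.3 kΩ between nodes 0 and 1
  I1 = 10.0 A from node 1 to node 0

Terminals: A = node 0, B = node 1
All resistors sit directly between nodes 0 and 1, so they are in parallel and share one voltage V; the full source current 10 A splits among them.
1/R_par = 1/24 + 1/9.1 + 1/4300 = 0.1518 S  =>  R_par = 6.588 Ω
V = I × R_par = 10 × 6.588 = 65.88 V
I_R2 = V/R2 = 65.88/9.1 = 7.24 A

Final answer: 7.24 A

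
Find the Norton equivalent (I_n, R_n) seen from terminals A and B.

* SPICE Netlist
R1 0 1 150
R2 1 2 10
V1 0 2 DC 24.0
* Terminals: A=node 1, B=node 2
Find the Thévenin equivalent first; then I_n = V_th/R_th and R_n = R_th.
Step 1 — V_th is the open-circuit voltage V_A - V_B (nothing connected across the terminals).
Nodal analysis, taking node 2 as the 0 V reference.
Source V1 fixes V_0 = 24 V.
KCL at each unknown node (sum of currents leaving = 0; resistances in Ω):
  Node 1: (V_1 - 24)/150 + (V_1 - 0)/10 = 0
Collecting terms: 0.1067 × V_1 = 0.16  =>  V_1 = 1.5 V
V_th = V_1 - V_2 = 1.5 - 0 = 1.5 V
Step 2 — R_th: zero the source — replace V1 by a short circuit (node 2 merges into node 0) — and find the resistance seen between A (node 1) and B (node 0).
Reduce the network between node 1 (A) and node 0 (B) by series/parallel combination:
  Rp1 = R1 ‖ R2 (parallel, both between nodes 0 and 1) = 1/(1/150 + 1/10) = 9.375 Ω
R_th = 9.375 Ω
I_n = V_th/R_th = 1.5/9.375 = 0.16 A, and R_n = R_th = 9.375 Ω

Final answer: I_n = 0.16 A, R_n = 9.375 Ω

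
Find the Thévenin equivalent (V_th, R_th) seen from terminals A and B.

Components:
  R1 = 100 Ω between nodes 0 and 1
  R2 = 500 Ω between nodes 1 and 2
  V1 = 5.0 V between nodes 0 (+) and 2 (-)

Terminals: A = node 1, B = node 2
Step 1 — V_th is the open-circuit voltage V_A - V_B (nothing connected across the terminals).
Nodal analysis, taking node 2 as the 0 V reference.
Source V1 fixes V_0 = 5 V.
KCL at each unknown node (sum of currents leaving = 0; resistances in Ω):
  Node 1: (V_1 - 5)/100 + (V_1 - 0)/500 = 0
Collecting terms: 0.012 × V_1 = 0.05  =>  V_1 = 4.167 V
V_th = V_1 - V_2 = 4.167 - 0 = 4.167 V
Step 2 — R_th: zero the source — replace V1 by a short circuit (node 2 merges into node 0) — and find the resistance seen between A (node 1) and B (node 0).
Reduce the network between node 1 (A) and node 0 (B) by series/parallel combination:
  Rp1 = R1 ‖ R2 (parallel, both between nodes 0 and 1) = 1/(1/100 + 1/500) = 83.33 Ω
R_th = 83.33 Ω

Final answer: V_th = 4.167 V, R_th = 83.33 Ω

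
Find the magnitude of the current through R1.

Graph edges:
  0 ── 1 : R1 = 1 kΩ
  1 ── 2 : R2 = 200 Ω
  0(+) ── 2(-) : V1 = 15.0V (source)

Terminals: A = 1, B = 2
Nodal analysis, taking node 2 as the 0 V reference.
Source V1 fixes V_0 = 15 V.
KCL at each unknown node (sum of currents leaving = 0; resistances in Ω):
  Node 1: (V_1 - 15)/1000 + (V_1 - 0)/200 = 0
Collecting terms: 0.006 × V_1 = 0.015  =>  V_1 = 2.5 V
I_R1 = (V_0 - V_1)/R1 = (15 - 2.5)/1000 = 0.0125 A
|I_R1| = 0.0125 A

Final answer: |I_R1| = 0.0125 A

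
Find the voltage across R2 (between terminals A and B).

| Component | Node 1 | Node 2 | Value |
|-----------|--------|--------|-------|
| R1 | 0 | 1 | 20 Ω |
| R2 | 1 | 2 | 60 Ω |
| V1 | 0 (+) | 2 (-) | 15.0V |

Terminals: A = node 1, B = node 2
R1 and R2 are in series across V1 (node 0 → node 1 → node 2), and the output A–B is taken across R2, so this is a voltage divider.
Series current: I = V1/(R1 + R2) = 15/(20 + 60) = 15/80 = 0.1875 A
V_R2 = I × R2 = V1 × R2/(R1 + R2) = 15 × 60/80 = 11.25 V

Final answer: 11.25 V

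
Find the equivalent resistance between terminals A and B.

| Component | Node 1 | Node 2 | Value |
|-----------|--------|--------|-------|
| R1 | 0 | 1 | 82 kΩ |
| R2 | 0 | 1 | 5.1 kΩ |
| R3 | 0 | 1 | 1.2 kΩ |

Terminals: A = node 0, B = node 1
Reduce the network between node 0 (A) and node 1 (B) by series/parallel combination:
  Rp1 = R1 ‖ R2 ‖ R3 (parallel, all between nodes 0 and 1) = 1/(1/82000 + 1/5100 + 1/1200) = 960.1 Ω
R_eq = 960.1 Ω

Final answer: 960.1 Ω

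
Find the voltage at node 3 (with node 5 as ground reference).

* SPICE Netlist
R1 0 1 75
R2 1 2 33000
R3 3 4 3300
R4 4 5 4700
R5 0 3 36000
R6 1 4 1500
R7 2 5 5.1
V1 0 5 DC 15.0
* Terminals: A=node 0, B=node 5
Nodal analysis, taking node 5 as the 0 V reference.
Source V1 fixes V_0 = 15 V.
KCL at each unknown node (sum of currents leaving = 0; resistances in Ω):
  Node 1: (V_1 - 15)/75 + (V_1 - V_2)/33000 + (V_1 - V_4)/1500 = 0
  Node 2: (V_2 - V_1)/33000 + (V_2 - 0)/5.1 = 0
  Node 3: (V_3 - V_4)/3300 + (V_3 - 15)/36000 = 0
  Node 4: (V_4 - V_3)/3300 + (V_4 - 0)/4700 + (V_4 - V_1)/1500 = 0
Collecting terms (coefficients in siemens):
  0.01403·V_1 - 0.0000303·V_2 - 0.0006667·V_4 = 0.2
  0.1961·V_2 - 0.0000303·V_1 = 0
  0.0003308·V_3 - 0.000303·V_4 = 0.0004167
  0.001182·V_4 - 0.0006667·V_1 - 0.000303·V_3 = 0
Solving these 4 simultaneous equations (Gaussian elimination) gives:
  V_1 = 14.79 V, V_2 = 0.002286 V, V_3 = 11.63 V, V_4 = 11.32 V
The requested potential is V_3 = 11.63 V.

Final answer: V_3 = 11.63 V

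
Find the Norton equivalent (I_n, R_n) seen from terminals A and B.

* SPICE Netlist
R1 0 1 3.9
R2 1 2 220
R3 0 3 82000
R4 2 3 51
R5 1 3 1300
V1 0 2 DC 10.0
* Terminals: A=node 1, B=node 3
Find the Thévenin equivalent first; then I_n = V_th/R_th and R_n = R_th.
Step 1 — V_th is the open-circuit voltage V_A - V_B (nothing connected across the terminals).
Nodal analysis, taking node 2 as the 0 V reference.
Source V1 fixes V_0 = 10 V.
KCL at each unknown node (sum of currents leaving = 0; resistances in Ω):
  Node 1: (V_1 - 10)/3.9 + (V_1 - 0)/220 + (V_1 - V_3)/1300 = 0
  Node 3: (V_3 - 10)/82000 + (V_3 - 0)/51 + (V_3 - V_1)/1300 = 0
Collecting terms (coefficients in siemens):
  0.2617·V_1 - 0.0007692·V_3 = 2.564
  0.02039·V_3 - 0.0007692·V_1 = 0.000122
Determinant D = (0.2617)(0.02039) - (-0.0007692)(-0.0007692) = 0.005336
V_1 = [(2.564)(0.02039) - (-0.0007692)(0.000122)]/D = 9.798 V
V_3 = [(0.2617)(0.000122) - (2.564)(-0.0007692)]/D = 0.3756 V
V_th = V_1 - V_3 = 9.798 - 0.3756 = 9.422 V
Step 2 — R_th: zero the source — replace V1 by a short circuit (node 2 merges into node 0) — and find the resistance seen between A (node 1) and B (node 3).
Reduce the network between node 1 (A) and node 3 (B) by series/parallel combination:
  Rp1 = R1 ‖ R2 (parallel, both between nodes 0 and 1) = 1/(1/3.9 + 1/220) = 3.832 Ω
  Rp2 = R3 ‖ R4 (parallel, both between nodes 0 and 3) = 1/(1/82000 + 1/51) = 50.97 Ω
  Rs1 = Rp1 + Rp2 (series, joined only at node 0) = 3.832 + 50.97 = 54.8 Ω
  Rp3 = R5 ‖ Rs1 (parallel, both between nodes 1 and 3) = 1/(1/1300 + 1/54.8) = 52.58 Ω
R_th = 52.58 Ω
I_n = V_th/R_th = 9.422/52.58 = 0.1792 A, and R_n = R_th = 52.58 Ω

Final answer: I_n = 0.1792 A, R_n = 52.58 Ω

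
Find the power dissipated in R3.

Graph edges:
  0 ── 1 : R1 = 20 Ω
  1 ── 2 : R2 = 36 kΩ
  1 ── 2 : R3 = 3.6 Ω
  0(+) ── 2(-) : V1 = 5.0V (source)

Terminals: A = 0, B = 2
Nodal analysis, taking node 2 as the 0 V reference.
Source V1 fixes V_0 = 5 V.
KCL at each unknown node (sum of currents leaving = 0; resistances in Ω):
  Node 1: (V_1 - 5)/20 + (V_1 - 0)/36000 + (V_1 - 0)/3.6 = 0
Collecting terms: 0.3278 × V_1 = 0.25  =>  V_1 = 0.7626 V
I_R3 = (V_1 - V_2)/R3 = (0.7626 - 0)/3.6 = 0.2118 A
P_R3 = I_R3² × R3 = (0.2118)² × 3.6 = 0.1616 W

Final answer: 0.1616 W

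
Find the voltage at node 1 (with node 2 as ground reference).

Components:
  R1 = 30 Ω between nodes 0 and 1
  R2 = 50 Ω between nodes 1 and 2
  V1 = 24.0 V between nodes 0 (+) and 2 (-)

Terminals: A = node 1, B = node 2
Nodal analysis, taking node 2 as the 0 V reference.
Source V1 fixes V_0 = 24 V.
KCL at each unknown node (sum of currents leaving = 0; resistances in Ω):
  Node 1: (V_1 - 24)/30 + (V_1 - 0)/50 = 0
Collecting terms: 0.05333 × V_1 = 0.8  =>  V_1 = 15 V
The requested potential is V_1 = 15 V.

Final answer: V_1 = 15 V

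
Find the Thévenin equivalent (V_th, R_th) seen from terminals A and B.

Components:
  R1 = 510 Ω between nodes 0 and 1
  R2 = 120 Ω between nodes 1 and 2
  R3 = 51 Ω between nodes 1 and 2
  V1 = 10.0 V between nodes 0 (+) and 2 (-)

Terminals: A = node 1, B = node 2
Step 1 — V_th is the open-circuit voltage V_A - V_B (nothing connected across the terminals).
Nodal analysis, taking node 2 as the 0 V reference.
Source V1 fixes V_0 = 10 V.
KCL at each unknown node (sum of currents leaving = 0; resistances in Ω):
  Node 1: (V_1 - 10)/510 + (V_1 - 0)/120 + (V_1 - 0)/51 = 0
Collecting terms: 0.0299 × V_1 = 0.01961  =>  V_1 = 0.6557 V
V_th = V_1 - V_2 = 0.6557 - 0 = 0.6557 V
Step 2 — R_th: zero the source — replace V1 by a short circuit (node 2 merges into node 0) — and find the resistance seen between A (node 1) and B (node 0).
Reduce the network between node 1 (A) and node 0 (B) by series/parallel combination:
  Rp1 = R1 ‖ R2 ‖ R3 (parallel, all between nodes 0 and 1) = 1/(1/510 + 1/120 + 1/51) = 33.44 Ω
R_th = 33.44 Ω

Final answer: V_th = 0.6557 V, R_th = 33.44 Ω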